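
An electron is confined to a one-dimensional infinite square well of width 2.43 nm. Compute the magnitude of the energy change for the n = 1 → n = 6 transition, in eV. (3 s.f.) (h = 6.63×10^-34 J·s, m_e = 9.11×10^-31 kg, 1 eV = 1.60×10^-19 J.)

|ΔE| = 2.23 eV

E_1 = h²/(8m_eL²) = 1.021×10^-20 J.
|ΔE| = |1² − 6²|·E_1 = 35·1.021×10^-20 J = 3.574×10^-19 J = 2.23 eV.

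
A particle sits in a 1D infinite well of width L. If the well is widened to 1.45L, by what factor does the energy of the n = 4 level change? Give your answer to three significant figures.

0.476

E_n ∝ 1/L², so the energy scales by 1/1.45² = 0.476.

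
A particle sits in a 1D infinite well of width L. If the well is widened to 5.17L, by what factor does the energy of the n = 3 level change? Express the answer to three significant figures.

E_n ∝ 1/L², so the energy scales by 1/5.17² = 0.0374.

0.0374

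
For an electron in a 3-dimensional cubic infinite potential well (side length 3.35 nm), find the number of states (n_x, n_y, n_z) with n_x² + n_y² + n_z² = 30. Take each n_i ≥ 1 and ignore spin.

degeneracy = 6

The level has n_x² + n_y² + n_z² = 30. The ordered positive-integer solutions are (1, 2, 5), (1, 5, 2), (2, 1, 5), (2, 5, 1), (5, 1, 2), (5, 2, 1).
That gives 6 states.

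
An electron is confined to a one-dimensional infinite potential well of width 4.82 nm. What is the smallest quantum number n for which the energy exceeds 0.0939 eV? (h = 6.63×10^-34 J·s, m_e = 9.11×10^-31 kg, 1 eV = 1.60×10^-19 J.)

E_1 = h²/(8m_eL²) = 2.596×10^-21 J = 0.01622 eV.
Need n² > 0.0939/0.01622 = 5.789, i.e. n > 2.406.
The smallest integer satisfying this is n = 3.

n = 3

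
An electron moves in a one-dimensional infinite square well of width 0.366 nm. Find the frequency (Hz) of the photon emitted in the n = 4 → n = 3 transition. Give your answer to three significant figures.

E_1 = h²/(8m_eL²) = 4.498×10^-19 J and ΔE = (4² − 3²)E_1 = 3.149×10^-18 J.
f = ΔE/h = 3.149×10^-18/6.626×10^-34 = 4.75×10^15 Hz.

f = 4.75×10^15 Hz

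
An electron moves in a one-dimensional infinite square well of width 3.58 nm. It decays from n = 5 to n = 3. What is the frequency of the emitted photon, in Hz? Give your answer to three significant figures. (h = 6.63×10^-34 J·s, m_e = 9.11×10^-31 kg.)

E_1 = h²/(8m_eL²) = 4.706×10^-21 J and ΔE = (5² − 3²)E_1 = 7.530×10^-20 J.
f = ΔE/h = 7.530×10^-20/6.63×10^-34 = 1.14×10^14 Hz.

f = 1.14×10^14 Hz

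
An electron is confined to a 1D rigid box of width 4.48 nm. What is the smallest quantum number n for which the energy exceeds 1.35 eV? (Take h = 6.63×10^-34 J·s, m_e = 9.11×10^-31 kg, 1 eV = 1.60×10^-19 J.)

E_1 = h²/(8m_eL²) = 3.005×10^-21 J = 0.01878 eV.
Need n² > 1.35/0.01878 = 71.88, i.e. n > 8.478.
The smallest integer satisfying this is n = 9.

n = 9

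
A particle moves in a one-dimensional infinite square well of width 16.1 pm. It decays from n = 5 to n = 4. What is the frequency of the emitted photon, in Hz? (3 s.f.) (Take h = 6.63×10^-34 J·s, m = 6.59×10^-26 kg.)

f = 4.37×10^13 Hz

E_1 = h²/(8mL²) = 3.217×10^-21 J and ΔE = (5² − 4²)E_1 = 2.895×10^-20 J.
f = ΔE/h = 2.895×10^-20/6.63×10^-34 = 4.37×10^13 Hz.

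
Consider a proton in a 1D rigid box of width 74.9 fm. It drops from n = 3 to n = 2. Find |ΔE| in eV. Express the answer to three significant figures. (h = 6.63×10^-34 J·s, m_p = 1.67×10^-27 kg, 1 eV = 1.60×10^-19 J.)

E_1 = h²/(8m_pL²) = 5.865×10^-15 J.
|ΔE| = |3² − 2²|·E_1 = 5·5.865×10^-15 J = 2.932×10^-14 J = 1.83×10^5 eV.

|ΔE| = 1.83×10^5 eV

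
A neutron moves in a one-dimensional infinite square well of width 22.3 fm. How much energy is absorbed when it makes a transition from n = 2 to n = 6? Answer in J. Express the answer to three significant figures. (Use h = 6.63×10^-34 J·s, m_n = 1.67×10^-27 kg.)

E_1 = h²/(8m_nL²) = 6.616×10^-14 J.
|ΔE| = |2² − 6²|·E_1 = 32·6.616×10^-14 J = 2.12×10^-12 J.

|ΔE| = 2.12×10^-12 J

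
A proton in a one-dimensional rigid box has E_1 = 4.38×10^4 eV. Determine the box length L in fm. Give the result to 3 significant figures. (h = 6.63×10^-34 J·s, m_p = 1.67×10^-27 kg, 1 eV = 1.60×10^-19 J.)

From E_n = n²h²/(8m_pL²), L = n·h/√(8m_pE_n).
E_1 = 4.38×10^4 eV = 7.008×10^-15 J, so L = 1·6.63×10^-34/√(8·1.67×10^-27·7.008×10^-15) = 6.85×10^-14 m = 68.5 fm.

L = 68.5 fm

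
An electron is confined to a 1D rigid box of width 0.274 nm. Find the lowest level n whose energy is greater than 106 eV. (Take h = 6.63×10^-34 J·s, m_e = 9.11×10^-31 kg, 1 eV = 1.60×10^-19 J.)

E_1 = h²/(8m_eL²) = 8.034×10^-19 J = 5.021 eV.
Need n² > 106/5.021 = 21.11, i.e. n > 4.595.
The smallest integer satisfying this is n = 5.

n = 5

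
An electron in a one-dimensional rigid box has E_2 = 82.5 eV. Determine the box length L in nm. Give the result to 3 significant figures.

From E_n = n²h²/(8m_eL²), L = n·h/√(8m_eE_n).
E_2 = 82.5 eV = 1.322×10^-17 J, so L = 2·6.626×10^-34/√(8·9.109×10^-31·1.322×10^-17) = 1.35×10^-10 m = 0.135 nm.

L = 0.135 nm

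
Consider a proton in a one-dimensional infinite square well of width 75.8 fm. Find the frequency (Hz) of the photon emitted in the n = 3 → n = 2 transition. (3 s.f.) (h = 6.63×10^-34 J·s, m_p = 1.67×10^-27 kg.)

E_1 = h²/(8m_pL²) = 5.726×10^-15 J and ΔE = (3² − 2²)E_1 = 2.863×10^-14 J.
f = ΔE/h = 2.863×10^-14/6.63×10^-34 = 4.32×10^19 Hz.

f = 4.32×10^19 Hz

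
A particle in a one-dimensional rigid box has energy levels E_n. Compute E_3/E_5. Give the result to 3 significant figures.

E_n ∝ n², so E_3/E_5 = 3²/5² = 9/25 = 0.360.

0.360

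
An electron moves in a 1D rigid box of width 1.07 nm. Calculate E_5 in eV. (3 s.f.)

E_5 = 8.21 eV

For an infinite well E_n = n²h²/(8m_eL²), so E_1 = h²/(8m_eL²) = (6.626×10^-34)²/(8·9.109×10^-31·(1.07×10^-9 m)²) = 5.262×10^-20 J.
Then E_5 = 5²·E_1 = 25·5.262×10^-20 J = 1.316×10^-18 J.
Converting, E_5 = 1.316×10^-18 J / (1.602×10^-19 J/eV) = 8.21 eV.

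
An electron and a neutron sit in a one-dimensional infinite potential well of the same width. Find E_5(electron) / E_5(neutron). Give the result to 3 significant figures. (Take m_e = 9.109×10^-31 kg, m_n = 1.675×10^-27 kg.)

1.84×10^3

E_n ∝ 1/m at fixed n and L, so the ratio is m_n/m_e = 1.675×10^-27/9.109×10^-31 = 1.84×10^3.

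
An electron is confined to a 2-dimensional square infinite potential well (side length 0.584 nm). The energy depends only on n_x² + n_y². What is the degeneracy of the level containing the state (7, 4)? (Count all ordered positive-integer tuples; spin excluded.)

The level has n_x² + n_y² = 65. The ordered positive-integer solutions are (1, 8), (4, 7), (7, 4), (8, 1).
That gives 4 states.

degeneracy = 4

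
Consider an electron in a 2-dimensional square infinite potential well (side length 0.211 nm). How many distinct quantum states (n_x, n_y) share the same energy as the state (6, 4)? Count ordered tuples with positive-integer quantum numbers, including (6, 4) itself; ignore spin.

The level has n_x² + n_y² = 52. The ordered positive-integer solutions are (4, 6), (6, 4).
That gives 2 states.

degeneracy = 2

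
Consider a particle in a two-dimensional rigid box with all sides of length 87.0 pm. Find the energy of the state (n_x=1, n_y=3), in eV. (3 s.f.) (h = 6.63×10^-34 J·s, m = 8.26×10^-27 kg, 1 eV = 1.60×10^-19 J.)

For a 2D rectangular well E = (h²/8m)·Σ n_i²/L_i² = (6.63×10^-34)²/(8·8.26×10^-27) · [1²/(87.0 pm)² + 3²/(87.0 pm)²].
Evaluating gives E = 8.789×10^-21 J = 0.0549 eV.

E = 0.0549 eV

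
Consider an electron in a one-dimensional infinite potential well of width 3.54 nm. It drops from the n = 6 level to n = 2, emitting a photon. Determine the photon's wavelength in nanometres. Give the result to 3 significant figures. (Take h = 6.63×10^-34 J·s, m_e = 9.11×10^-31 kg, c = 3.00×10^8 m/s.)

λ = 1.29×10^3 nm

E_1 = h²/(8m_eL²) = 4.813×10^-21 J, so ΔE = (6² − 2²)E_1 = 1.540×10^-19 J.
λ = hc/ΔE = (6.63×10^-34·3.00×10^8)/1.540×10^-19 = 1.29×10^-6 m = 1.29×10^3 nm.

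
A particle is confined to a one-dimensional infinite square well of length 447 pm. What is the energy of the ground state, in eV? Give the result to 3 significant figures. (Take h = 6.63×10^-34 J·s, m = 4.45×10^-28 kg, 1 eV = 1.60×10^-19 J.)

E_1 = 0.00386 eV

For an infinite well E_n = n²h²/(8mL²), so E_1 = h²/(8mL²) = (6.63×10^-34)²/(8·4.45×10^-28·(4.47×10^-10 m)²) = 6.180×10^-22 J.
Converting, E_1 = 6.180×10^-22 J / (1.60×10^-19 J/eV) = 0.00386 eV.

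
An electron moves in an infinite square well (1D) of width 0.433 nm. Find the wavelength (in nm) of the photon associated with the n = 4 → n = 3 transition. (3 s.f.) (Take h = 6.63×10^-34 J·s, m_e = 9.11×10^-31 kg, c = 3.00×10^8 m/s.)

λ = 88.3 nm

E_1 = h²/(8m_eL²) = 3.217×10^-19 J, so ΔE = (4² − 3²)E_1 = 2.252×10^-18 J.
λ = hc/ΔE = (6.63×10^-34·3.00×10^8)/2.252×10^-18 = 8.83×10^-8 m = 88.3 nm.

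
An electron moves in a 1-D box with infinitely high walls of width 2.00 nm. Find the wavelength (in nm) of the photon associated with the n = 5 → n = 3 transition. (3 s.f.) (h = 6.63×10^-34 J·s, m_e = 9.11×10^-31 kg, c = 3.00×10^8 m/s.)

E_1 = h²/(8m_eL²) = 1.508×10^-20 J, so ΔE = (5² − 3²)E_1 = 2.413×10^-19 J.
λ = hc/ΔE = (6.63×10^-34·3.00×10^8)/2.413×10^-19 = 8.24×10^-7 m = 824 nm.

λ = 824 nm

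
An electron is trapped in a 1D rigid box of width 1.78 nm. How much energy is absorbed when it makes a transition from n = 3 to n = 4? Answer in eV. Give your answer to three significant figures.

E_1 = h²/(8m_eL²) = 1.902×10^-20 J.
|ΔE| = |3² − 4²|·E_1 = 7·1.902×10^-20 J = 1.331×10^-19 J = 0.831 eV.

|ΔE| = 0.831 eV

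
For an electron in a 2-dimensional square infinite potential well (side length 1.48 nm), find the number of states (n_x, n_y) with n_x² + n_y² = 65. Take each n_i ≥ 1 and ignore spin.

degeneracy = 4

The level has n_x² + n_y² = 65. The ordered positive-integer solutions are (1, 8), (4, 7), (7, 4), (8, 1).
That gives 4 states.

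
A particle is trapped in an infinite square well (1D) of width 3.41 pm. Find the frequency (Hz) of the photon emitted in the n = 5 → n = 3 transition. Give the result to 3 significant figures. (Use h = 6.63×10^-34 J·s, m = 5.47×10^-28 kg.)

f = 2.08×10^17 Hz

E_1 = h²/(8mL²) = 8.639×10^-18 J and ΔE = (5² − 3²)E_1 = 1.382×10^-16 J.
f = ΔE/h = 1.382×10^-16/6.63×10^-34 = 2.08×10^17 Hz.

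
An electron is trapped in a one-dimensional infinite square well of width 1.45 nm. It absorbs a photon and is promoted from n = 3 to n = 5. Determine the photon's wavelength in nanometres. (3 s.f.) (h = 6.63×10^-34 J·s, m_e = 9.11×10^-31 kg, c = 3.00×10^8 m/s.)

E_1 = h²/(8m_eL²) = 2.869×10^-20 J, so ΔE = (5² − 3²)E_1 = 4.590×10^-19 J.
λ = hc/ΔE = (6.63×10^-34·3.00×10^8)/4.590×10^-19 = 4.33×10^-7 m = 433 nm.

λ = 433 nm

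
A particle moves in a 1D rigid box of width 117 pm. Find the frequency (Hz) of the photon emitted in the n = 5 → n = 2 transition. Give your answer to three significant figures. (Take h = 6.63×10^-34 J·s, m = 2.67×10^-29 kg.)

f = 4.76×10^15 Hz

E_1 = h²/(8mL²) = 1.503×10^-19 J and ΔE = (5² − 2²)E_1 = 3.156×10^-18 J.
f = ΔE/h = 3.156×10^-18/6.63×10^-34 = 4.76×10^15 Hz.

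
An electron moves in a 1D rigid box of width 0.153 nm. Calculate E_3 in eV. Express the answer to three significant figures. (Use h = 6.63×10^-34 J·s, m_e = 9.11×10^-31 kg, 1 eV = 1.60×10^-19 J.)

E_3 = 145 eV

For an infinite well E_n = n²h²/(8m_eL²), so E_1 = h²/(8m_eL²) = (6.63×10^-34)²/(8·9.11×10^-31·(1.53×10^-10 m)²) = 2.577×10^-18 J.
Then E_3 = 3²·E_1 = 9·2.577×10^-18 J = 2.319×10^-17 J.
Converting, E_3 = 2.319×10^-17 J / (1.60×10^-19 J/eV) = 145 eV.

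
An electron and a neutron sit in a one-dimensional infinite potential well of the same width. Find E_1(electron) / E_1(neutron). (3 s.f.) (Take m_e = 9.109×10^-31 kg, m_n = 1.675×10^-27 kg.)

E_n ∝ 1/m at fixed n and L, so the ratio is m_n/m_e = 1.675×10^-27/9.109×10^-31 = 1.84×10^3.

1.84×10^3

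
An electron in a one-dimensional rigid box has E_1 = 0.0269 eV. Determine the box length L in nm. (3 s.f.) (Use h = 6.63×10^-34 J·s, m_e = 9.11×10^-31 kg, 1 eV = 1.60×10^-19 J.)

From E_n = n²h²/(8m_eL²), L = n·h/√(8m_eE_n).
E_1 = 0.0269 eV = 4.304×10^-21 J, so L = 1·6.63×10^-34/√(8·9.11×10^-31·4.304×10^-21) = 3.74×10^-9 m = 3.74 nm.

L = 3.74 nm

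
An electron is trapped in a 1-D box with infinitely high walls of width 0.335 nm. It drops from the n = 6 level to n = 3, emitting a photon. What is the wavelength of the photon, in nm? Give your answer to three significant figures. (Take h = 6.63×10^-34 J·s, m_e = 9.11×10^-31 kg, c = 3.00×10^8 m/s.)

λ = 13.7 nm

E_1 = h²/(8m_eL²) = 5.374×10^-19 J, so ΔE = (6² − 3²)E_1 = 1.451×10^-17 J.
λ = hc/ΔE = (6.63×10^-34·3.00×10^8)/1.451×10^-17 = 1.37×10^-8 m = 13.7 nm.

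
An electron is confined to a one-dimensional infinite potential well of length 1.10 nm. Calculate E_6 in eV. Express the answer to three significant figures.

E_6 = 11.2 eV

For an infinite well E_n = n²h²/(8m_eL²), so E_1 = h²/(8m_eL²) = (6.626×10^-34)²/(8·9.109×10^-31·(1.10×10^-9 m)²) = 4.979×10^-20 J.
Then E_6 = 6²·E_1 = 36·4.979×10^-20 J = 1.792×10^-18 J.
Converting, E_6 = 1.792×10^-18 J / (1.602×10^-19 J/eV) = 11.2 eV.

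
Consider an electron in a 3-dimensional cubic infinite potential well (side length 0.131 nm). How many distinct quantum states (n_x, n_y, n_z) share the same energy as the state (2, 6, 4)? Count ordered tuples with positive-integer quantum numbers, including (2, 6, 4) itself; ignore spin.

The level has n_x² + n_y² + n_z² = 56. The ordered positive-integer solutions are (2, 4, 6), (2, 6, 4), (4, 2, 6), (4, 6, 2), (6, 2, 4), (6, 4, 2).
That gives 6 states.

degeneracy = 6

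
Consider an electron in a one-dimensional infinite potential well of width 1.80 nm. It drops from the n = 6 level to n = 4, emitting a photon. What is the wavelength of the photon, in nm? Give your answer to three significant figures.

λ = 534 nm

E_1 = h²/(8m_eL²) = 1.860×10^-20 J, so ΔE = (6² − 4²)E_1 = 3.720×10^-19 J.
λ = hc/ΔE = (6.626×10^-34·2.998×10^8)/3.720×10^-19 = 5.34×10^-7 m = 534 nm.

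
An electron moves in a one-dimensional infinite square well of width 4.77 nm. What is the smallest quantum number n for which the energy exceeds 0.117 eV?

E_1 = h²/(8m_eL²) = 2.648×10^-21 J = 0.01653 eV.
Need n² > 0.117/0.01653 = 7.078, i.e. n > 2.660.
The smallest integer satisfying this is n = 3.

n = 3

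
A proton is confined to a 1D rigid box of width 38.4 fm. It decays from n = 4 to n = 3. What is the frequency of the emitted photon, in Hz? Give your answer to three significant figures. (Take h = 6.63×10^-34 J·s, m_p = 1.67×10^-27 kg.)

f = 2.36×10^20 Hz

E_1 = h²/(8m_pL²) = 2.231×10^-14 J and ΔE = (4² − 3²)E_1 = 1.562×10^-13 J.
f = ΔE/h = 1.562×10^-13/6.63×10^-34 = 2.36×10^20 Hz.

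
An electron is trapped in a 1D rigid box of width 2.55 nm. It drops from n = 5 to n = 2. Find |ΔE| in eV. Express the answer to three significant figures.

|ΔE| = 1.21 eV

E_1 = h²/(8m_eL²) = 9.265×10^-21 J.
|ΔE| = |5² − 2²|·E_1 = 21·9.265×10^-21 J = 1.946×10^-19 J = 1.21 eV.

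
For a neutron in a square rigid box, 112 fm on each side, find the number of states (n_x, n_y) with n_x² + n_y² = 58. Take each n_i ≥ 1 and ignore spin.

The level has n_x² + n_y² = 58. The ordered positive-integer solutions are (3, 7), (7, 3).
That gives 2 states.

degeneracy = 2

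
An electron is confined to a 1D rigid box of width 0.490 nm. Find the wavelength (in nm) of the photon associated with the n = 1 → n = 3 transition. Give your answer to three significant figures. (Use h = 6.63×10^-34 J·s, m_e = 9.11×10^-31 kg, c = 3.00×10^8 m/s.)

E_1 = h²/(8m_eL²) = 2.512×10^-19 J, so ΔE = (3² − 1²)E_1 = 2.010×10^-18 J.
λ = hc/ΔE = (6.63×10^-34·3.00×10^8)/2.010×10^-18 = 9.90×10^-8 m = 99.0 nm.

λ = 99.0 nm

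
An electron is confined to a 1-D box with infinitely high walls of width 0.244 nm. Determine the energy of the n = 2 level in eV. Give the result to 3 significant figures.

For an infinite well E_n = n²h²/(8m_eL²), so E_1 = h²/(8m_eL²) = (6.626×10^-34)²/(8·9.109×10^-31·(2.44×10^-10 m)²) = 1.012×10^-18 J.
Then E_2 = 2²·E_1 = 4·1.012×10^-18 J = 4.048×10^-18 J.
Converting, E_2 = 4.048×10^-18 J / (1.602×10^-19 J/eV) = 25.3 eV.

E_2 = 25.3 eV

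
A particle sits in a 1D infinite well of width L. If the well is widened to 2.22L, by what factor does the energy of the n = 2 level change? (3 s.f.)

0.203

E_n ∝ 1/L², so the energy scales by 1/2.22² = 0.203.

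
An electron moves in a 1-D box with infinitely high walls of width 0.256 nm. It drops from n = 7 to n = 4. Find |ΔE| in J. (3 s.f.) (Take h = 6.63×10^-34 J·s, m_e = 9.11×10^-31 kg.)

|ΔE| = 3.04×10^-17 J

E_1 = h²/(8m_eL²) = 9.203×10^-19 J.
|ΔE| = |7² − 4²|·E_1 = 33·9.203×10^-19 J = 3.04×10^-17 J.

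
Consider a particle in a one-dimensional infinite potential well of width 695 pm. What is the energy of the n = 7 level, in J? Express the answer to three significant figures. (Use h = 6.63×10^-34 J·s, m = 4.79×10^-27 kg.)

For an infinite well E_n = n²h²/(8mL²), so E_1 = h²/(8mL²) = (6.63×10^-34)²/(8·4.79×10^-27·(6.95×10^-10 m)²) = 2.375×10^-23 J.
Then E_7 = 7²·E_1 = 49·2.375×10^-23 J = 1.16×10^-21 J.

E_7 = 1.16×10^-21 J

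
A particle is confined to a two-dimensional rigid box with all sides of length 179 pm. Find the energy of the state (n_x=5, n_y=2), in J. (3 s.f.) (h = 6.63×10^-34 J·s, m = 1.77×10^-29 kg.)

For a 2D rectangular well E = (h²/8m)·Σ n_i²/L_i² = (6.63×10^-34)²/(8·1.77×10^-29) · [5²/(179 pm)² + 2²/(179 pm)²].
Evaluating gives E = 2.81×10^-18 J.

E = 2.81×10^-18 J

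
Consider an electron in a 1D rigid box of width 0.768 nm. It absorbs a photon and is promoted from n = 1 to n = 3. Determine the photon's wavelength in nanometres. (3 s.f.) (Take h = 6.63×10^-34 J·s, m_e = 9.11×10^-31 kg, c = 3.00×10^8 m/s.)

E_1 = h²/(8m_eL²) = 1.023×10^-19 J, so ΔE = (3² − 1²)E_1 = 8.184×10^-19 J.
λ = hc/ΔE = (6.63×10^-34·3.00×10^8)/8.184×10^-19 = 2.43×10^-7 m = 243 nm.

λ = 243 nm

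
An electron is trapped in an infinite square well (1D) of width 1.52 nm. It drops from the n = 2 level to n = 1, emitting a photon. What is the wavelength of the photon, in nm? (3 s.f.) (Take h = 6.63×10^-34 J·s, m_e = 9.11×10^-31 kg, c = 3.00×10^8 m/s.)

λ = 2.54×10^3 nm

E_1 = h²/(8m_eL²) = 2.611×10^-20 J, so ΔE = (2² − 1²)E_1 = 7.833×10^-20 J.
λ = hc/ΔE = (6.63×10^-34·3.00×10^8)/7.833×10^-20 = 2.54×10^-6 m = 2.54×10^3 nm.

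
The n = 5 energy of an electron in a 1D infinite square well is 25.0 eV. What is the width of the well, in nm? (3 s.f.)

L = 0.613 nm

From E_n = n²h²/(8m_eL²), L = n·h/√(8m_eE_n).
E_5 = 25.0 eV = 4.005×10^-18 J, so L = 5·6.626×10^-34/√(8·9.109×10^-31·4.005×10^-18) = 6.13×10^-10 m = 0.613 nm.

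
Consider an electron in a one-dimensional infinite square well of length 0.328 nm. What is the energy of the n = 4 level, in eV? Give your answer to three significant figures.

E_4 = 55.9 eV

For an infinite well E_n = n²h²/(8m_eL²), so E_1 = h²/(8m_eL²) = (6.626×10^-34)²/(8·9.109×10^-31·(3.28×10^-10 m)²) = 5.600×10^-19 J.
Then E_4 = 4²·E_1 = 16·5.600×10^-19 J = 8.960×10^-18 J.
Converting, E_4 = 8.960×10^-18 J / (1.602×10^-19 J/eV) = 55.9 eV.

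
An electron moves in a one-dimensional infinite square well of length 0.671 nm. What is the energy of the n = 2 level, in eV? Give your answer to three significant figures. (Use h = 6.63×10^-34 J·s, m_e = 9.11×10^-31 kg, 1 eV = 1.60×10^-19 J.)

E_2 = 3.35 eV

For an infinite well E_n = n²h²/(8m_eL²), so E_1 = h²/(8m_eL²) = (6.63×10^-34)²/(8·9.11×10^-31·(6.71×10^-10 m)²) = 1.340×10^-19 J.
Then E_2 = 2²·E_1 = 4·1.340×10^-19 J = 5.360×10^-19 J.
Converting, E_2 = 5.360×10^-19 J / (1.60×10^-19 J/eV) = 3.35 eV.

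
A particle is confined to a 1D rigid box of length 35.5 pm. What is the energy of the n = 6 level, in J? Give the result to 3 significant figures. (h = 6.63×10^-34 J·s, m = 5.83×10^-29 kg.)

For an infinite well E_n = n²h²/(8mL²), so E_1 = h²/(8mL²) = (6.63×10^-34)²/(8·5.83×10^-29·(3.55×10^-11 m)²) = 7.478×10^-19 J.
Then E_6 = 6²·E_1 = 36·7.478×10^-19 J = 2.69×10^-17 J.

E_6 = 2.69×10^-17 J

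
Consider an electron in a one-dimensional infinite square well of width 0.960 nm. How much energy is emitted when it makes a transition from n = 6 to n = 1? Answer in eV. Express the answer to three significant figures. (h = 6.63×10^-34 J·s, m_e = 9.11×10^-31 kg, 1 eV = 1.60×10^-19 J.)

|ΔE| = 14.3 eV

E_1 = h²/(8m_eL²) = 6.544×10^-20 J.
|ΔE| = |6² − 1²|·E_1 = 35·6.544×10^-20 J = 2.290×10^-18 J = 14.3 eV.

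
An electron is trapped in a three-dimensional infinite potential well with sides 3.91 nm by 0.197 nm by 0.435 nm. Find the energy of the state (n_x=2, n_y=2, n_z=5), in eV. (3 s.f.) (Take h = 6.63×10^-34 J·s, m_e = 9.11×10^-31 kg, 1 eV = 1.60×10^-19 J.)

For a 3D rectangular well E = (h²/8m_e)·Σ n_i²/L_i² = (6.63×10^-34)²/(8·9.11×10^-31) · [2²/(3.91 nm)² + 2²/(0.197 nm)² + 5²/(0.435 nm)²].
Evaluating gives E = 1.420×10^-17 J = 88.8 eV.

E = 88.8 eV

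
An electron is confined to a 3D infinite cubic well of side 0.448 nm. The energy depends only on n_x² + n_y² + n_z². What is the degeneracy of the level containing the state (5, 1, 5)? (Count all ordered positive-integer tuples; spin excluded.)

degeneracy = 6

The level has n_x² + n_y² + n_z² = 51. The ordered positive-integer solutions are (1, 1, 7), (1, 5, 5), (1, 7, 1), (5, 1, 5), (5, 5, 1), (7, 1, 1).
That gives 6 states.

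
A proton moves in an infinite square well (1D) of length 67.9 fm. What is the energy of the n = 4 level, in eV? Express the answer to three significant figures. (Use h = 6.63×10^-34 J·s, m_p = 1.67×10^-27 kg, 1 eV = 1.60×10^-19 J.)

E_4 = 7.14×10^5 eV

For an infinite well E_n = n²h²/(8m_pL²), so E_1 = h²/(8m_pL²) = (6.63×10^-34)²/(8·1.67×10^-27·(6.79×10^-14 m)²) = 7.136×10^-15 J.
Then E_4 = 4²·E_1 = 16·7.136×10^-15 J = 1.142×10^-13 J.
Converting, E_4 = 1.142×10^-13 J / (1.60×10^-19 J/eV) = 7.14×10^5 eV.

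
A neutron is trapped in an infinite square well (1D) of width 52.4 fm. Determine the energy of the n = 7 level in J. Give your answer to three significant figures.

E_7 = 5.85×10^-13 J

For an infinite well E_n = n²h²/(8m_nL²), so E_1 = h²/(8m_nL²) = (6.626×10^-34)²/(8·1.675×10^-27·(5.24×10^-14 m)²) = 1.193×10^-14 J.
Then E_7 = 7²·E_1 = 49·1.193×10^-14 J = 5.85×10^-13 J.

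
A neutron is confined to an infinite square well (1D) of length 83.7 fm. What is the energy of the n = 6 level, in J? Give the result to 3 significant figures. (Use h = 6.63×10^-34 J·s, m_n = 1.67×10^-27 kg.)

E_6 = 1.69×10^-13 J

For an infinite well E_n = n²h²/(8m_nL²), so E_1 = h²/(8m_nL²) = (6.63×10^-34)²/(8·1.67×10^-27·(8.37×10^-14 m)²) = 4.696×10^-15 J.
Then E_6 = 6²·E_1 = 36·4.696×10^-15 J = 1.69×10^-13 J.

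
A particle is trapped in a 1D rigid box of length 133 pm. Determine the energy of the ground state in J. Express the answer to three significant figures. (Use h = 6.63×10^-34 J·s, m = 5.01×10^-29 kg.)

For an infinite well E_n = n²h²/(8mL²), so E_1 = h²/(8mL²) = (6.63×10^-34)²/(8·5.01×10^-29·(1.33×10^-10 m)²) = 6.200×10^-20 J.

E_1 = 6.20×10^-20 J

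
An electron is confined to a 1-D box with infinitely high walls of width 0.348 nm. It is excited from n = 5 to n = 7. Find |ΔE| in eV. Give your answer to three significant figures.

|ΔE| = 74.5 eV

E_1 = h²/(8m_eL²) = 4.975×10^-19 J.
|ΔE| = |5² − 7²|·E_1 = 24·4.975×10^-19 J = 1.194×10^-17 J = 74.5 eV.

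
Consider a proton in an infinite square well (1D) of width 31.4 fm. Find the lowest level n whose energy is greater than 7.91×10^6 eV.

n = 7

E_1 = h²/(8m_pL²) = 3.327×10^-14 J = 2.077×10^5 eV.
Need n² > 7.91×10^6/2.077×10^5 = 38.08, i.e. n > 6.171.
The smallest integer satisfying this is n = 7.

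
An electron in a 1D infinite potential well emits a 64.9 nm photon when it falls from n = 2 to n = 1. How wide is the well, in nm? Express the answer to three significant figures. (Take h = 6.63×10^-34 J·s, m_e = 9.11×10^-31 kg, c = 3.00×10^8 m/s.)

The photon carries ΔE = hc/λ = 6.63×10^-34·3.00×10^8/6.49×10^-8 m = 3.065×10^-18 J.
Since ΔE = (2² − 1²)E_1, E_1 = 1.022×10^-18 J, and L = h/√(8m_eE_1) = 2.43×10^-10 m = 0.243 nm.

L = 0.243 nm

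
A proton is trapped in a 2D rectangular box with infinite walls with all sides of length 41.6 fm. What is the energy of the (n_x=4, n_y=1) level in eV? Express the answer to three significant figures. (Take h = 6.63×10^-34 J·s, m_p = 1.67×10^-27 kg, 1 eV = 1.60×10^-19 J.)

For a 2D rectangular well E = (h²/8m_p)·Σ n_i²/L_i² = (6.63×10^-34)²/(8·1.67×10^-27) · [4²/(41.6 fm)² + 1²/(41.6 fm)²].
Evaluating gives E = 3.232×10^-13 J = 2.02×10^6 eV.

E = 2.02×10^6 eV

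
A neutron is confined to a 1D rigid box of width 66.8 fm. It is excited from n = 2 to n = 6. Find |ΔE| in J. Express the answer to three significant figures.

E_1 = h²/(8m_nL²) = 7.343×10^-15 J.
|ΔE| = |2² − 6²|·E_1 = 32·7.343×10^-15 J = 2.35×10^-13 J.

|ΔE| = 2.35×10^-13 J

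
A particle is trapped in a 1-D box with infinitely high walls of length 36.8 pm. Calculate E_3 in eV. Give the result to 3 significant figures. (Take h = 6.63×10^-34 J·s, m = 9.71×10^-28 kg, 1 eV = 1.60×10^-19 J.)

For an infinite well E_n = n²h²/(8mL²), so E_1 = h²/(8mL²) = (6.63×10^-34)²/(8·9.71×10^-28·(3.68×10^-11 m)²) = 4.179×10^-20 J.
Then E_3 = 3²·E_1 = 9·4.179×10^-20 J = 3.761×10^-19 J.
Converting, E_3 = 3.761×10^-19 J / (1.60×10^-19 J/eV) = 2.35 eV.

E_3 = 2.35 eV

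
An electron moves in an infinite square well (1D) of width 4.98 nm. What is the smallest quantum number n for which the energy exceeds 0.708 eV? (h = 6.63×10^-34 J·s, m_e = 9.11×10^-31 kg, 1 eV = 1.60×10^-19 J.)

n = 7

E_1 = h²/(8m_eL²) = 2.432×10^-21 J = 0.01520 eV.
Need n² > 0.708/0.01520 = 46.58, i.e. n > 6.825.
The smallest integer satisfying this is n = 7.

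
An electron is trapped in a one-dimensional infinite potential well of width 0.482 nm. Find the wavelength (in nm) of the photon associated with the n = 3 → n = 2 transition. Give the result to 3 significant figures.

E_1 = h²/(8m_eL²) = 2.593×10^-19 J, so ΔE = (3² − 2²)E_1 = 1.296×10^-18 J.
λ = hc/ΔE = (6.626×10^-34·2.998×10^8)/1.296×10^-18 = 1.53×10^-7 m = 153 nm.

λ = 153 nm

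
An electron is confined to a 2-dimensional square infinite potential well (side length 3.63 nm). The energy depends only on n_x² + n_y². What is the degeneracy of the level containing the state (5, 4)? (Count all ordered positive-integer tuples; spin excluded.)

The level has n_x² + n_y² = 41. The ordered positive-integer solutions are (4, 5), (5, 4).
That gives 2 states.

degeneracy = 2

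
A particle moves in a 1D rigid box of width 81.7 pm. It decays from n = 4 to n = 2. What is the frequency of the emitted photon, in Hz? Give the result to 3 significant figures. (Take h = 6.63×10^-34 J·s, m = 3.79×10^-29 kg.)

f = 3.93×10^15 Hz

E_1 = h²/(8mL²) = 2.172×10^-19 J and ΔE = (4² − 2²)E_1 = 2.606×10^-18 J.
f = ΔE/h = 2.606×10^-18/6.63×10^-34 = 3.93×10^15 Hz.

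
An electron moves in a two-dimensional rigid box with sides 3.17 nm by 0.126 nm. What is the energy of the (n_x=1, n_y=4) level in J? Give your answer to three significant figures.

For a 2D rectangular well E = (h²/8m_e)·Σ n_i²/L_i² = (6.626×10^-34)²/(8·9.109×10^-31) · [1²/(3.17 nm)² + 4²/(0.126 nm)²].
Evaluating gives E = 6.07×10^-17 J.

E = 6.07×10^-17 J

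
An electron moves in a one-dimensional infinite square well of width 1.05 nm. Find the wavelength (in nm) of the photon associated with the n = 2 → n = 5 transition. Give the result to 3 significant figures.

λ = 173 nm

E_1 = h²/(8m_eL²) = 5.465×10^-20 J, so ΔE = (5² − 2²)E_1 = 1.148×10^-18 J.
λ = hc/ΔE = (6.626×10^-34·2.998×10^8)/1.148×10^-18 = 1.73×10^-7 m = 173 nm.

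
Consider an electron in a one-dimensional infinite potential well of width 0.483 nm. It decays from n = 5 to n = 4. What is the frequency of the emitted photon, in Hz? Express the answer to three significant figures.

f = 3.51×10^15 Hz

E_1 = h²/(8m_eL²) = 2.583×10^-19 J and ΔE = (5² − 4²)E_1 = 2.325×10^-18 J.
f = ΔE/h = 2.325×10^-18/6.626×10^-34 = 3.51×10^15 Hz.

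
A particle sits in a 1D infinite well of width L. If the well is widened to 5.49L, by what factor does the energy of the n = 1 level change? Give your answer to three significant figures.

0.0332

E_n ∝ 1/L², so the energy scales by 1/5.49² = 0.0332.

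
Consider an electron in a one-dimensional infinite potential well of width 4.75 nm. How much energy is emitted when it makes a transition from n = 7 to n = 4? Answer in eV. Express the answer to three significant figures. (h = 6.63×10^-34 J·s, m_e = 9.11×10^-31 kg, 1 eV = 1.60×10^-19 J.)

|ΔE| = 0.551 eV

E_1 = h²/(8m_eL²) = 2.673×10^-21 J.
|ΔE| = |7² − 4²|·E_1 = 33·2.673×10^-21 J = 8.821×10^-20 J = 0.551 eV.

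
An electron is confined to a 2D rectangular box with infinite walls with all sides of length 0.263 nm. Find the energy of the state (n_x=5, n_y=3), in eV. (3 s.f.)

For a 2D rectangular well E = (h²/8m_e)·Σ n_i²/L_i² = (6.626×10^-34)²/(8·9.109×10^-31) · [5²/(0.263 nm)² + 3²/(0.263 nm)²].
Evaluating gives E = 2.961×10^-17 J = 185 eV.

E = 185 eV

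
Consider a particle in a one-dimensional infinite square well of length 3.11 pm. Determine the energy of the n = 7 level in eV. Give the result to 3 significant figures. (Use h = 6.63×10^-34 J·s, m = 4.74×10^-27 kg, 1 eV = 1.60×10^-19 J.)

For an infinite well E_n = n²h²/(8mL²), so E_1 = h²/(8mL²) = (6.63×10^-34)²/(8·4.74×10^-27·(3.11×10^-12 m)²) = 1.198×10^-18 J.
Then E_7 = 7²·E_1 = 49·1.198×10^-18 J = 5.870×10^-17 J.
Converting, E_7 = 5.870×10^-17 J / (1.60×10^-19 J/eV) = 367 eV.

E_7 = 367 eV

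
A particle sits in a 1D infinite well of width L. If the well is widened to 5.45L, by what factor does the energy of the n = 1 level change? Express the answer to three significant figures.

E_n ∝ 1/L², so the energy scales by 1/5.45² = 0.0337.

0.0337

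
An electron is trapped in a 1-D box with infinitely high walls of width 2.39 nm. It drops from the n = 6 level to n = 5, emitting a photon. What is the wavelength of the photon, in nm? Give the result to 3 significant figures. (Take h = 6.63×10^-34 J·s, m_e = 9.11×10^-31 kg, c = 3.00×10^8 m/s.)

λ = 1.71×10^3 nm

E_1 = h²/(8m_eL²) = 1.056×10^-20 J, so ΔE = (6² − 5²)E_1 = 1.162×10^-19 J.
λ = hc/ΔE = (6.63×10^-34·3.00×10^8)/1.162×10^-19 = 1.71×10^-6 m = 1.71×10^3 nm.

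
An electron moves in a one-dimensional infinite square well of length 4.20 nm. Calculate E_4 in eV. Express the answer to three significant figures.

E_4 = 0.341 eV

For an infinite well E_n = n²h²/(8m_eL²), so E_1 = h²/(8m_eL²) = (6.626×10^-34)²/(8·9.109×10^-31·(4.20×10^-9 m)²) = 3.415×10^-21 J.
Then E_4 = 4²·E_1 = 16·3.415×10^-21 J = 5.464×10^-20 J.
Converting, E_4 = 5.464×10^-20 J / (1.602×10^-19 J/eV) = 0.341 eV.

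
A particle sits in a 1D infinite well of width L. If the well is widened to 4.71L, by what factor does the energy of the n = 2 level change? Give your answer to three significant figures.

0.0451

E_n ∝ 1/L², so the energy scales by 1/4.71² = 0.0451.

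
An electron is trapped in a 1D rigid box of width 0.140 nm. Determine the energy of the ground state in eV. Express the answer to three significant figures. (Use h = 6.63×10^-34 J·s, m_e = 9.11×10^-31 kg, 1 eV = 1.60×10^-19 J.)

For an infinite well E_n = n²h²/(8m_eL²), so E_1 = h²/(8m_eL²) = (6.63×10^-34)²/(8·9.11×10^-31·(1.40×10^-10 m)²) = 3.077×10^-18 J.
Converting, E_1 = 3.077×10^-18 J / (1.60×10^-19 J/eV) = 19.2 eV.

E_1 = 19.2 eV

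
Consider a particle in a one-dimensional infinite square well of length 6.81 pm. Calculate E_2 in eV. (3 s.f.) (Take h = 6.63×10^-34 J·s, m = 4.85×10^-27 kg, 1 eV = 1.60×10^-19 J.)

For an infinite well E_n = n²h²/(8mL²), so E_1 = h²/(8mL²) = (6.63×10^-34)²/(8·4.85×10^-27·(6.81×10^-12 m)²) = 2.443×10^-19 J.
Then E_2 = 2²·E_1 = 4·2.443×10^-19 J = 9.772×10^-19 J.
Converting, E_2 = 9.772×10^-19 J / (1.60×10^-19 J/eV) = 6.11 eV.

E_2 = 6.11 eV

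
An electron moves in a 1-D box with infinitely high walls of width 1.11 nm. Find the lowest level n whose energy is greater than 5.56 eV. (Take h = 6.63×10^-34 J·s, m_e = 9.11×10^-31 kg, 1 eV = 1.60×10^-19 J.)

E_1 = h²/(8m_eL²) = 4.895×10^-20 J = 0.3059 eV.
Need n² > 5.56/0.3059 = 18.18, i.e. n > 4.264.
The smallest integer satisfying this is n = 5.

n = 5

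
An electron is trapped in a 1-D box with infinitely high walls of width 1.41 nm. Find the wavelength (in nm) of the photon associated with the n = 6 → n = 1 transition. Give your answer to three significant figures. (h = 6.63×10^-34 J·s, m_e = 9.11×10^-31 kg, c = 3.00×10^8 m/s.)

λ = 187 nm

E_1 = h²/(8m_eL²) = 3.034×10^-20 J, so ΔE = (6² − 1²)E_1 = 1.062×10^-18 J.
λ = hc/ΔE = (6.63×10^-34·3.00×10^8)/1.062×10^-18 = 1.87×10^-7 m = 187 nm.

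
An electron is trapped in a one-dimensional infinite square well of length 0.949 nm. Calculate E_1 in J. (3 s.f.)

E_1 = 6.69×10^-20 J

For an infinite well E_n = n²h²/(8m_eL²), so E_1 = h²/(8m_eL²) = (6.626×10^-34)²/(8·9.109×10^-31·(9.49×10^-10 m)²) = 6.690×10^-20 J.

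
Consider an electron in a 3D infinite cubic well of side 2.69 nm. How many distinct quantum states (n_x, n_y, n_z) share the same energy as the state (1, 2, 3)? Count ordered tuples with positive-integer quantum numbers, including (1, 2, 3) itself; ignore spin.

The level has n_x² + n_y² + n_z² = 14. The ordered positive-integer solutions are (1, 2, 3), (1, 3, 2), (2, 1, 3), (2, 3, 1), (3, 1, 2), (3, 2, 1).
That gives 6 states.

degeneracy = 6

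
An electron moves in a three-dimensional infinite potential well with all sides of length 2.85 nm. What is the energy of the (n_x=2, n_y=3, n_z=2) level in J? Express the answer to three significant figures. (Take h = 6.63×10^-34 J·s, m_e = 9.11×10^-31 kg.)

For a 3D rectangular well E = (h²/8m_e)·Σ n_i²/L_i² = (6.63×10^-34)²/(8·9.11×10^-31) · [2²/(2.85 nm)² + 3²/(2.85 nm)² + 2²/(2.85 nm)²].
Evaluating gives E = 1.26×10^-19 J.

E = 1.26×10^-19 J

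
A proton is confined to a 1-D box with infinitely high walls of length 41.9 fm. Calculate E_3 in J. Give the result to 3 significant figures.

E_3 = 1.68×10^-13 J

For an infinite well E_n = n²h²/(8m_pL²), so E_1 = h²/(8m_pL²) = (6.626×10^-34)²/(8·1.673×10^-27·(4.19×10^-14 m)²) = 1.868×10^-14 J.
Then E_3 = 3²·E_1 = 9·1.868×10^-14 J = 1.68×10^-13 J.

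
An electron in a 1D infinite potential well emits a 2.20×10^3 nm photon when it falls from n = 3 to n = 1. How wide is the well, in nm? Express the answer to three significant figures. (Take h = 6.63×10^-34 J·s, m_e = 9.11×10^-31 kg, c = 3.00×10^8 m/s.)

L = 2.31 nm

The photon carries ΔE = hc/λ = 6.63×10^-34·3.00×10^8/2.20×10^-6 m = 9.041×10^-20 J.
Since ΔE = (3² − 1²)E_1, E_1 = 1.130×10^-20 J, and L = h/√(8m_eE_1) = 2.31×10^-9 m = 2.31 nm.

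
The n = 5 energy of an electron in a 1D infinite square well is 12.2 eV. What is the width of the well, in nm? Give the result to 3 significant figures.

L = 0.878 nm

From E_n = n²h²/(8m_eL²), L = n·h/√(8m_eE_n).
E_5 = 12.2 eV = 1.954×10^-18 J, so L = 5·6.626×10^-34/√(8·9.109×10^-31·1.954×10^-18) = 8.78×10^-10 m = 0.878 nm.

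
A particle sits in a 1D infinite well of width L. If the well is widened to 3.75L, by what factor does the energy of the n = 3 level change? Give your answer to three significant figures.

0.0711

E_n ∝ 1/L², so the energy scales by 1/3.75² = 0.0711.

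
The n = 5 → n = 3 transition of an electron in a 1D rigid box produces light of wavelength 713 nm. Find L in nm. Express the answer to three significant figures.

L = 1.86 nm

The photon carries ΔE = hc/λ = 6.626×10^-34·2.998×10^8/7.13×10^-7 m = 2.786×10^-19 J.
Since ΔE = (5² − 3²)E_1, E_1 = 1.741×10^-20 J, and L = h/√(8m_eE_1) = 1.86×10^-9 m = 1.86 nm.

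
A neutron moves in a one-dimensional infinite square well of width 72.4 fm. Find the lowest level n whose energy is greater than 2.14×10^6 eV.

E_1 = h²/(8m_nL²) = 6.251×10^-15 J = 3.902×10^4 eV.
Need n² > 2.14×10^6/3.902×10^4 = 54.84, i.e. n > 7.405.
The smallest integer satisfying this is n = 8.

n = 8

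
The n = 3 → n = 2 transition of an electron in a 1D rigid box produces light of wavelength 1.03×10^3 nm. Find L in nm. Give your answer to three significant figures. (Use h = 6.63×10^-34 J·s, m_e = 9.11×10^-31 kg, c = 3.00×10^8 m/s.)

L = 1.25 nm

The photon carries ΔE = hc/λ = 6.63×10^-34·3.00×10^8/1.03×10^-6 m = 1.931×10^-19 J.
Since ΔE = (3² − 2²)E_1, E_1 = 3.862×10^-20 J, and L = h/√(8m_eE_1) = 1.25×10^-9 m = 1.25 nm.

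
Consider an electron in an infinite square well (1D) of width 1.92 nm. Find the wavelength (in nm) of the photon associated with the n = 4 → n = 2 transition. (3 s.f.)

λ = 1.01×10^3 nm

E_1 = h²/(8m_eL²) = 1.634×10^-20 J, so ΔE = (4² − 2²)E_1 = 1.961×10^-19 J.
λ = hc/ΔE = (6.626×10^-34·2.998×10^8)/1.961×10^-19 = 1.01×10^-6 m = 1.01×10^3 nm.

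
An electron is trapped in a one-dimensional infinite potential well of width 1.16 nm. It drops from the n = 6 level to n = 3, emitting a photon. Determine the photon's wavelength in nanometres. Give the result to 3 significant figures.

E_1 = h²/(8m_eL²) = 4.477×10^-20 J, so ΔE = (6² − 3²)E_1 = 1.209×10^-18 J.
λ = hc/ΔE = (6.626×10^-34·2.998×10^8)/1.209×10^-18 = 1.64×10^-7 m = 164 nm.

λ = 164 nm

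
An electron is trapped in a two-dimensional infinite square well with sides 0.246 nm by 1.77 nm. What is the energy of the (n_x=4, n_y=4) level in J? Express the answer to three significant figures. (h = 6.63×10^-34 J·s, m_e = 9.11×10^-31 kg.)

E = 1.63×10^-17 J

For a 2D rectangular well E = (h²/8m_e)·Σ n_i²/L_i² = (6.63×10^-34)²/(8·9.11×10^-31) · [4²/(0.246 nm)² + 4²/(1.77 nm)²].
Evaluating gives E = 1.63×10^-17 J.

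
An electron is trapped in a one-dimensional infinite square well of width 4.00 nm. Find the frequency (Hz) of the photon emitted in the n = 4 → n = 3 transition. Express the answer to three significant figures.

f = 3.98×10^13 Hz

E_1 = h²/(8m_eL²) = 3.765×10^-21 J and ΔE = (4² − 3²)E_1 = 2.635×10^-20 J.
f = ΔE/h = 2.635×10^-20/6.626×10^-34 = 3.98×10^13 Hz.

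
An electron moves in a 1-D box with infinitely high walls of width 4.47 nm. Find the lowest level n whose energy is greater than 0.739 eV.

n = 7

E_1 = h²/(8m_eL²) = 3.015×10^-21 J = 0.01882 eV.
Need n² > 0.739/0.01882 = 39.27, i.e. n > 6.267.
The smallest integer satisfying this is n = 7.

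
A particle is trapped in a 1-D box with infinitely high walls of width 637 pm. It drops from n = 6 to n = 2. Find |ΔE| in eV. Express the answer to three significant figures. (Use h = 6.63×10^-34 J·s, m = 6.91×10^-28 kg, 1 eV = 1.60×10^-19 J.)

E_1 = h²/(8mL²) = 1.960×10^-22 J.
|ΔE| = |6² − 2²|·E_1 = 32·1.960×10^-22 J = 6.272×10^-21 J = 0.0392 eV.

|ΔE| = 0.0392 eV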